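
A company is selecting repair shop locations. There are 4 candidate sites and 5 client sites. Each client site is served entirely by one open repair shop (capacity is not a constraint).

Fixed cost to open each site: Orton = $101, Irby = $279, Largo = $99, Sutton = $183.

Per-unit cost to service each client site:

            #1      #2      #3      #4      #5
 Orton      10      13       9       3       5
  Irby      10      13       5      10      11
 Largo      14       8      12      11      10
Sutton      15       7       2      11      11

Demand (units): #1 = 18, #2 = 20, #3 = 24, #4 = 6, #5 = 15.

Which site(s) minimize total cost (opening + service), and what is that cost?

For any fixed open set, each client site goes to its cheapest open site; total = fixed + service.
{Orton, Sutton}: #1→Orton 10·18=180, #2→Sutton 7·20=140, #3→Sutton 2·24=48, #4→Orton 3·6=18, #5→Orton 5·15=75. Service 461; fixed 284; total 745.
{Orton, Largo, Sutton}: service 461 + fixed 383 = 844
{Orton, Largo}: service 649 + fixed 200 = 849
{Orton, Irby, Largo, Sutton}: service 461 + fixed 662 = 1123
(All 15 nonempty subsets were checked; Orton and Sutton is lowest.)

Open Orton and Sutton; minimum total cost 745.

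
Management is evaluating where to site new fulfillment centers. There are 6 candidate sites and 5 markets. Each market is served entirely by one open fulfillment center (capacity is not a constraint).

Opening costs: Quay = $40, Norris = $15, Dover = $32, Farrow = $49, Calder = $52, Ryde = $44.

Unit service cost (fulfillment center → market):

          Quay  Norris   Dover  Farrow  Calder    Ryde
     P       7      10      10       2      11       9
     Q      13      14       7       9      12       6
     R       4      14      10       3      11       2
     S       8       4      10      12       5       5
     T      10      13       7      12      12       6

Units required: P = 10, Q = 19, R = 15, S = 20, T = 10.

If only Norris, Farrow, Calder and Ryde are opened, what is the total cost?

Total cost: 464

Each market is assigned to its cheapest site among the open ones.
{Norris, Farrow, Calder, Ryde}: P→Farrow 2·10=20, Q→Ryde 6·19=114, R→Ryde 2·15=30, S→Norris 4·20=80, T→Ryde 6·10=60. Service 304; fixed 160; total 464.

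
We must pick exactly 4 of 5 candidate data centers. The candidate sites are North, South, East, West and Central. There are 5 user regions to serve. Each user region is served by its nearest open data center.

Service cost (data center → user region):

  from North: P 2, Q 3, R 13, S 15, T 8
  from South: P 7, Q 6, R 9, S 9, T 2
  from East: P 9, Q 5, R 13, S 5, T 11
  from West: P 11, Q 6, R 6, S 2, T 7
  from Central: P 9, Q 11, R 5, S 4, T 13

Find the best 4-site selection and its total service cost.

Choose North, South, West and Central; total service cost 14.

With exactly 4 open, each user region uses its cheapest among the chosen.
{North, South, West, Central}: P→North 2, Q→North 3, R→Central 5, S→West 2, T→South 2. Service cost 14.
{North, South, East, West}: service cost 15
{North, South, East, Central}: service cost 16
Among all 5 size-4 choices, {North, South, West, Central} is lowest.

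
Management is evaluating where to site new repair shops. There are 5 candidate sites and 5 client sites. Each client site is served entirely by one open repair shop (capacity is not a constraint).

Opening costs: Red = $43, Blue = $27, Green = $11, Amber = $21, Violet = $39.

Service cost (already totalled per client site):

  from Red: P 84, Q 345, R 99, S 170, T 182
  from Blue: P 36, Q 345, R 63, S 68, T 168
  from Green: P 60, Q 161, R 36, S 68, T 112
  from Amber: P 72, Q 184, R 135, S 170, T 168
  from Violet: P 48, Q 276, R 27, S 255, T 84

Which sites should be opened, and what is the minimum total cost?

For any fixed open set, each client site goes to its cheapest open site; total = fixed + service.
{Green, Violet}: P→Violet 48, Q→Green 161, R→Violet 27, S→Green 68, T→Violet 84. Service 388; fixed 50; total 438.
{Green}: service 437 + fixed 11 = 448
{Blue, Green}: service 413 + fixed 38 = 451
{Red, Blue, Green, Amber, Violet}: P→Blue 36, Q→Green 161, R→Violet 27, S→Blue 68, T→Violet 84. Service 376; fixed 141; total 517.
No other subset beats 438.

Open Green and Violet; minimum total cost 438.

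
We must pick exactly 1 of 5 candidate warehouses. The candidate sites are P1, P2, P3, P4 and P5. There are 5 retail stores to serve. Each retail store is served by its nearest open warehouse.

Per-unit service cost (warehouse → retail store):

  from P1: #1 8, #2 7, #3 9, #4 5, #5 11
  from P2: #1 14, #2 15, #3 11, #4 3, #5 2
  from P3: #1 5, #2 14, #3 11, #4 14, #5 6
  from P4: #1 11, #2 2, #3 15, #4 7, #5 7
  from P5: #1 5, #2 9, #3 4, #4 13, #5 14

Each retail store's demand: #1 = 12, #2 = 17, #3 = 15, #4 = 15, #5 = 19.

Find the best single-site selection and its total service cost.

Choose P4 only; total service cost 629.

With exactly 1 open, each retail store uses its cheapest among the chosen.
{P4}: #1→P4 11·12=132, #2→P4 2·17=34, #3→P4 15·15=225, #4→P4 7·15=105, #5→P4 7·19=133. Service cost 629.
{P1}: service cost 634
{P2}: service cost 671
Among all 5 size-1 choices, {P4} is lowest.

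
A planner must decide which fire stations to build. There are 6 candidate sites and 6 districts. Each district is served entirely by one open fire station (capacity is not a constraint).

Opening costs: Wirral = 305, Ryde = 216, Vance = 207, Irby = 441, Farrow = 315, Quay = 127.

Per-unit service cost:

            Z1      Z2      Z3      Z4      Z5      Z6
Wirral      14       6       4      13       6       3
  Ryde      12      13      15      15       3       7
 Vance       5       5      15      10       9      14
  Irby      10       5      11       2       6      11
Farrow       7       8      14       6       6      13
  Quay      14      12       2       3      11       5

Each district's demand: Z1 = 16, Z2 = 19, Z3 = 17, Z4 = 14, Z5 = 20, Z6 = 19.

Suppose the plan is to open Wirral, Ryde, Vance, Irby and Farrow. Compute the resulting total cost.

Each district is assigned to its cheapest site among the open ones.
{Wirral, Ryde, Vance, Irby, Farrow}: Z1→Vance 5·16=80, Z2→Vance 5·19=95, Z3→Wirral 4·17=68, Z4→Irby 2·14=28, Z5→Ryde 3·20=60, Z6→Wirral 3·19=57. Service 388; fixed 1484; total 1872.

Total cost: 1872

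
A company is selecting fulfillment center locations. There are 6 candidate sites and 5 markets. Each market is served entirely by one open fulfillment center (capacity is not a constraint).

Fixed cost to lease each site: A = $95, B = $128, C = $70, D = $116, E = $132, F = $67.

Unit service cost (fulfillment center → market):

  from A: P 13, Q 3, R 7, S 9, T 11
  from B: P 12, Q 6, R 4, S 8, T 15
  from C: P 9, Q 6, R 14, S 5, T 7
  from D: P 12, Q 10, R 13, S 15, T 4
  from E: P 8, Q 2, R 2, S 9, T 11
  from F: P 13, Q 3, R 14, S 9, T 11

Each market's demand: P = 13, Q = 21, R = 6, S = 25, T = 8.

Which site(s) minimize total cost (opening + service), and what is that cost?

For any fixed open set, each market goes to its cheapest open site; total = fixed + service.
{C, E}: P→E 8·13=104, Q→E 2·21=42, R→E 2·6=12, S→C 5·25=125, T→C 7·8=56. Service 339; fixed 202; total 541.
{A, C}: P→C 9·13=117, Q→A 3·21=63, R→A 7·6=42, S→C 5·25=125, T→C 7·8=56. Service 403; fixed 165; total 568.
{C}: P→C 9·13=117, Q→C 6·21=126, R→C 14·6=84, S→C 5·25=125, T→C 7·8=56. Service 508; fixed 70; total 578.
{A, B, C, D, E, F}: service 315 + fixed 608 = 923
No other subset beats 541.

Open C and E; minimum total cost 541.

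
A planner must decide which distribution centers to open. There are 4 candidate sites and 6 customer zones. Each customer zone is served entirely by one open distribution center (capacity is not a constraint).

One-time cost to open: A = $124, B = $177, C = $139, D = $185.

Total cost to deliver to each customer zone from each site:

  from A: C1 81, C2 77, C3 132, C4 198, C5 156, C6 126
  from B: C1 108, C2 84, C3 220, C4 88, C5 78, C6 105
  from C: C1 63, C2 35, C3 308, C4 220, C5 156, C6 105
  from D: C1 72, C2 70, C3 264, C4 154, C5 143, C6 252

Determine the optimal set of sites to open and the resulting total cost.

Open B only; minimum total cost 860.

For any fixed open set, each customer zone goes to its cheapest open site; total = fixed + service.
{B}: C1→B 108, C2→B 84, C3→B 220, C4→B 88, C5→B 78, C6→B 105. Service 683; fixed 177; total 860.
{A, B}: service 561 + fixed 301 = 862
{A}: service 770 + fixed 124 = 894
{A, B, C, D}: service 501 + fixed 625 = 1126
(All 15 nonempty subsets were checked; B only is lowest.)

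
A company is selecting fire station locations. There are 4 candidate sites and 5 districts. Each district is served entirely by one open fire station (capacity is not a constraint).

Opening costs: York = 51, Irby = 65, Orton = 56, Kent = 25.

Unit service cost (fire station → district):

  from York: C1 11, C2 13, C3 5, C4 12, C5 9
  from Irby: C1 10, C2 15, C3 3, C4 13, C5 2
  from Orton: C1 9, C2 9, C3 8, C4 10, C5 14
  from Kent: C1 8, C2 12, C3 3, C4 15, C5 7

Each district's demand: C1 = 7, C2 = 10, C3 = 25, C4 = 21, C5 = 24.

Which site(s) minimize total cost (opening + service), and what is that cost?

Open Irby and Orton; minimum total cost 607.

For any fixed open set, each district goes to its cheapest open site; total = fixed + service.
{Irby, Orton}: C1→Orton 9·7=63, C2→Orton 9·10=90, C3→Irby 3·25=75, C4→Orton 10·21=210, C5→Irby 2·24=48. Service 486; fixed 121; total 607.
{Irby, Orton, Kent}: service 479 + fixed 146 = 625
{York, Irby, Orton}: C1→Orton 9·7=63, C2→Orton 9·10=90, C3→Irby 3·25=75, C4→Orton 10·21=210, C5→Irby 2·24=48. Service 486; fixed 172; total 658.
{York, Irby, Orton, Kent}: service 479 + fixed 197 = 676
No other subset beats 607.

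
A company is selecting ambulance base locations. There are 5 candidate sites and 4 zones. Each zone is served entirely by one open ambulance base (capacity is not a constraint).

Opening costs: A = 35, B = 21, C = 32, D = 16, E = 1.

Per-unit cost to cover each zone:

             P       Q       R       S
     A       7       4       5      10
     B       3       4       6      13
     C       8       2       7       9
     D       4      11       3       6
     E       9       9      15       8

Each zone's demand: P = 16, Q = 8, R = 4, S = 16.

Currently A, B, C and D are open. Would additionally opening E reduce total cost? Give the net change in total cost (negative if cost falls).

No — net change +1 (cost rises by 1).

Current service cost with {A, B, C, D}: 172.
Adding E: each zone re-picks its cheapest; new service cost 172, saving 0.
Extra fixed cost: 1. Net change = 1 − 0 = 1.
(Totals: 276 → 277.)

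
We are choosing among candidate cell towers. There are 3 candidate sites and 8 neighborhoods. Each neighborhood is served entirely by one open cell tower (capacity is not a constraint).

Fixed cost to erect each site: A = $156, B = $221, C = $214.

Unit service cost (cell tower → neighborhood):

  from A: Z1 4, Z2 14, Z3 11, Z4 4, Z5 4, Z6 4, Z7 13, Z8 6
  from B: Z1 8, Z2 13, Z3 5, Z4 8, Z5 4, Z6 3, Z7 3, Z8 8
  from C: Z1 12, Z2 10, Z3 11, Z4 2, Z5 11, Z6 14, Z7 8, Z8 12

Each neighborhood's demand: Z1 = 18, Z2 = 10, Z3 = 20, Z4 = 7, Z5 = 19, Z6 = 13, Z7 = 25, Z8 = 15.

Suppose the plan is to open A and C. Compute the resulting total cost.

Each neighborhood is assigned to its cheapest site among the open ones.
{A, C}: Z1→A 4·18=72, Z2→C 10·10=100, Z3→A 11·20=220, Z4→C 2·7=14, Z5→A 4·19=76, Z6→A 4·13=52, Z7→C 8·25=200, Z8→A 6·15=90. Service 824; fixed 370; total 1194.

Total cost: 1194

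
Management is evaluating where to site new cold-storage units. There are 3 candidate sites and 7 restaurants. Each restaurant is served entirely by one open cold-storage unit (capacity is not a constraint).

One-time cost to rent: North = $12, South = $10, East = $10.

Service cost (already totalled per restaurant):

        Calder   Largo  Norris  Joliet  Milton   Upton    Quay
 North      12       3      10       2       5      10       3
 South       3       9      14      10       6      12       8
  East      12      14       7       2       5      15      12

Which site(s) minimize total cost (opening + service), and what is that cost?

Open North only; minimum total cost 57.

For any fixed open set, each restaurant goes to its cheapest open site; total = fixed + service.
{North}: Calder→North 12, Largo→North 3, Norris→North 10, Joliet→North 2, Milton→North 5, Upton→North 10, Quay→North 3. Service 45; fixed 12; total 57.
{North, South}: service 36 + fixed 22 = 58
{North, East}: Calder→North 12, Largo→North 3, Norris→East 7, Joliet→North 2, Milton→North 5, Upton→North 10, Quay→North 3. Service 42; fixed 22; total 64.
{North, South, East}: Calder→South 3, Largo→North 3, Norris→East 7, Joliet→North 2, Milton→North 5, Upton→North 10, Quay→North 3. Service 33; fixed 32; total 65.
No other subset beats 57.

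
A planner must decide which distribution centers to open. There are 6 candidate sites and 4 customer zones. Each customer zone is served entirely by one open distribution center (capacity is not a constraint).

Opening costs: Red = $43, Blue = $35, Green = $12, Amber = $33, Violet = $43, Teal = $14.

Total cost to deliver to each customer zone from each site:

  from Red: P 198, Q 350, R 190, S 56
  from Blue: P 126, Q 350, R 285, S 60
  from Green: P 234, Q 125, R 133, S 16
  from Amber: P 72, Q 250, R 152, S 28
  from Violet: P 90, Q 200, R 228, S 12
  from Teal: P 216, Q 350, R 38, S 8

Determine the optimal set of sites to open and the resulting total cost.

Open Green, Amber and Teal; minimum total cost 302.

For any fixed open set, each customer zone goes to its cheapest open site; total = fixed + service.
{Green, Amber, Teal}: P→Amber 72, Q→Green 125, R→Teal 38, S→Teal 8. Service 243; fixed 59; total 302.
{Green, Violet, Teal}: service 261 + fixed 69 = 330
{Blue, Green, Amber, Teal}: service 243 + fixed 94 = 337
{Red, Blue, Green, Amber, Violet, Teal}: service 243 + fixed 180 = 423
No other subset beats 302.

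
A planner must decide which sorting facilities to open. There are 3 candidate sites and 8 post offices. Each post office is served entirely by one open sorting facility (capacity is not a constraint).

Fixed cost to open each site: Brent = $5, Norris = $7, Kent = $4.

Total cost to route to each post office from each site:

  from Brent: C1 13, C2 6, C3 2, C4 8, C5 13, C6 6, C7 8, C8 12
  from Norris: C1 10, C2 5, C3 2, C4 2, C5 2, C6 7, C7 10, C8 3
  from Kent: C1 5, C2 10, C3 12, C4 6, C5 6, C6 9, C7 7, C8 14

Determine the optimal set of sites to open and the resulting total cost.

Open Norris and Kent; minimum total cost 44.

For any fixed open set, each post office goes to its cheapest open site; total = fixed + service.
{Norris, Kent}: C1→Kent 5, C2→Norris 5, C3→Norris 2, C4→Norris 2, C5→Norris 2, C6→Norris 7, C7→Kent 7, C8→Norris 3. Service 33; fixed 11; total 44.
{Brent, Norris, Kent}: C1→Kent 5, C2→Norris 5, C3→Brent 2, C4→Norris 2, C5→Norris 2, C6→Brent 6, C7→Kent 7, C8→Norris 3. Service 32; fixed 16; total 48.
{Norris}: service 41 + fixed 7 = 48
{Kent}: service 69 + fixed 4 = 73
No other subset beats 44.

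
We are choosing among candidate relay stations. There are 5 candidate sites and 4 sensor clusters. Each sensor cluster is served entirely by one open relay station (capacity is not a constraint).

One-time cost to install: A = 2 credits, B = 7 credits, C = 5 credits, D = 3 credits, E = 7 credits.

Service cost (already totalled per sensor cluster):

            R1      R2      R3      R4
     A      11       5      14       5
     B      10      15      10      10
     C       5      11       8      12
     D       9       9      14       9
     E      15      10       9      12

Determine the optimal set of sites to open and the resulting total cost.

For any fixed open set, each sensor cluster goes to its cheapest open site; total = fixed + service.
{A, C}: R1→C 5, R2→A 5, R3→C 8, R4→A 5. Service 23; fixed 7; total 30.
{A, C, D}: service 23 + fixed 10 = 33
{A}: service 35 + fixed 2 = 37
{A, B, C, D, E}: R1→C 5, R2→A 5, R3→C 8, R4→A 5. Service 23; fixed 24; total 47.
No other subset beats 30.

Open A and C; minimum total cost 30.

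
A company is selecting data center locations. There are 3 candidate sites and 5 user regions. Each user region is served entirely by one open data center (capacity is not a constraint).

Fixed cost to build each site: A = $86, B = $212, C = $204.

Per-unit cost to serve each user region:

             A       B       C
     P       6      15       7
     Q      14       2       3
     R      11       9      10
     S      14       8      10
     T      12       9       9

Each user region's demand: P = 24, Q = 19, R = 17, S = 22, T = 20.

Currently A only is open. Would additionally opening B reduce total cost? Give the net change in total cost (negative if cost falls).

Current service cost with {A}: 1145.
Adding B: each user region re-picks its cheapest; new service cost 691, saving 454.
Extra fixed cost: 212. Net change = 212 − 454 = -242.
(Totals: 1231 → 989.)

Yes — net change −242 (cost falls by 242).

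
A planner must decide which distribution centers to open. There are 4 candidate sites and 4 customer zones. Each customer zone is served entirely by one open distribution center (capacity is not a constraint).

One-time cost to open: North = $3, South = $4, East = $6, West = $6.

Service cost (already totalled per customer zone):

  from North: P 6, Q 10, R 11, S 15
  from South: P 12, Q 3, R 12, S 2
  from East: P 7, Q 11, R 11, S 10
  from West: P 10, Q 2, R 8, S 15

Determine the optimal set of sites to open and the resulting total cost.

Open North and South; minimum total cost 29.

For any fixed open set, each customer zone goes to its cheapest open site; total = fixed + service.
{North, South}: P→North 6, Q→South 3, R→North 11, S→South 2. Service 22; fixed 7; total 29.
{North, South, West}: service 18 + fixed 13 = 31
{South, West}: service 22 + fixed 10 = 32
{North, South, East, West}: service 18 + fixed 19 = 37
No other subset beats 29.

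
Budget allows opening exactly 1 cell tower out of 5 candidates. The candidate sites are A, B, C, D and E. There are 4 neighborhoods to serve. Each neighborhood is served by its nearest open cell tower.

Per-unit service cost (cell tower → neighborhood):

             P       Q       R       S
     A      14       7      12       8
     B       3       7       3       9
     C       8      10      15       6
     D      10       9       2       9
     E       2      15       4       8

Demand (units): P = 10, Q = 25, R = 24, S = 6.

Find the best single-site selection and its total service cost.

With exactly 1 open, each neighborhood uses its cheapest among the chosen.
{B}: P→B 3·10=30, Q→B 7·25=175, R→B 3·24=72, S→B 9·6=54. Service cost 331.
{D}: service cost 427
{E}: service cost 539
Among all 5 size-1 choices, {B} is lowest.

Choose B only; total service cost 331.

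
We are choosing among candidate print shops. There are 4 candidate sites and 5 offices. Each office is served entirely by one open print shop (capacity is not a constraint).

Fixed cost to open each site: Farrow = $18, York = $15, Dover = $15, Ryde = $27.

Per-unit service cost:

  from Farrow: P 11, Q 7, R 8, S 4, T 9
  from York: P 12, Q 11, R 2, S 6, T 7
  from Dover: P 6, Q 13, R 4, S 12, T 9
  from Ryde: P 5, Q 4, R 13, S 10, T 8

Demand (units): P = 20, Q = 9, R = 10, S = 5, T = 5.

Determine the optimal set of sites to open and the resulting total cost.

For any fixed open set, each office goes to its cheapest open site; total = fixed + service.
{York, Ryde}: P→Ryde 5·20=100, Q→Ryde 4·9=36, R→York 2·10=20, S→York 6·5=30, T→York 7·5=35. Service 221; fixed 42; total 263.
{Farrow, York, Ryde}: service 211 + fixed 60 = 271
{York, Dover, Ryde}: service 221 + fixed 57 = 278
{Farrow, York, Dover, Ryde}: service 211 + fixed 75 = 286
No other subset beats 263.

Open York and Ryde; minimum total cost 263.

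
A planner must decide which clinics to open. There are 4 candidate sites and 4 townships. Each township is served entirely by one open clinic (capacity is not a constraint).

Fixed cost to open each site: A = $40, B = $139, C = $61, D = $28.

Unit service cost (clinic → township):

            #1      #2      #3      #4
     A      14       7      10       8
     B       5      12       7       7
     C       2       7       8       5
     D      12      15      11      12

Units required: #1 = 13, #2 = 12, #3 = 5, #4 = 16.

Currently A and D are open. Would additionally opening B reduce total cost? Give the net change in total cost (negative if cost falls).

Current service cost with {A, D}: 418.
Adding B: each township re-picks its cheapest; new service cost 296, saving 122.
Extra fixed cost: 139. Net change = 139 − 122 = 17.
(Totals: 486 → 503.)

No — net change +17 (cost rises by 17).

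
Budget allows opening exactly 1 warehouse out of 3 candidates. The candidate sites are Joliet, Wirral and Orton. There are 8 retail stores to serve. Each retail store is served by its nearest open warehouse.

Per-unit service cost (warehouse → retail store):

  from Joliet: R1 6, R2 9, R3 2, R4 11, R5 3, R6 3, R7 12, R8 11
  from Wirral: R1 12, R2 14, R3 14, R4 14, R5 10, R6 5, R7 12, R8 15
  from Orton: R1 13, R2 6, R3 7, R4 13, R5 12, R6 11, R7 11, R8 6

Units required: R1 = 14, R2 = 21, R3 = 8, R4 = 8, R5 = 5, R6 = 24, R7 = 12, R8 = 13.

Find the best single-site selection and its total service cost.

With exactly 1 open, each retail store uses its cheapest among the chosen.
{Joliet}: R1→Joliet 6·14=84, R2→Joliet 9·21=189, R3→Joliet 2·8=16, R4→Joliet 11·8=88, R5→Joliet 3·5=15, R6→Joliet 3·24=72, R7→Joliet 12·12=144, R8→Joliet 11·13=143. Service cost 751.
{Orton}: service cost 1002
{Wirral}: service cost 1195
Among all 3 size-1 choices, {Joliet} is lowest.

Choose Joliet only; total service cost 751.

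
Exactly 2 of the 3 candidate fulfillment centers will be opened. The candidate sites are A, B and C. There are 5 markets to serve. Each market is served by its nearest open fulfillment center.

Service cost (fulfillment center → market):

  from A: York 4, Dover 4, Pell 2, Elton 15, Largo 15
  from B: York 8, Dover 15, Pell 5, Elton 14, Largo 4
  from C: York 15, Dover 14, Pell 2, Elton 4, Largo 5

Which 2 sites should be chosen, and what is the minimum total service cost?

Choose A and C; total service cost 19.

With exactly 2 open, each market uses its cheapest among the chosen.
{A, C}: York→A 4, Dover→A 4, Pell→A 2, Elton→C 4, Largo→C 5. Service cost 19.
{A, B}: service cost 28
{B, C}: service cost 32
Among all 3 size-2 choices, {A, C} is lowest.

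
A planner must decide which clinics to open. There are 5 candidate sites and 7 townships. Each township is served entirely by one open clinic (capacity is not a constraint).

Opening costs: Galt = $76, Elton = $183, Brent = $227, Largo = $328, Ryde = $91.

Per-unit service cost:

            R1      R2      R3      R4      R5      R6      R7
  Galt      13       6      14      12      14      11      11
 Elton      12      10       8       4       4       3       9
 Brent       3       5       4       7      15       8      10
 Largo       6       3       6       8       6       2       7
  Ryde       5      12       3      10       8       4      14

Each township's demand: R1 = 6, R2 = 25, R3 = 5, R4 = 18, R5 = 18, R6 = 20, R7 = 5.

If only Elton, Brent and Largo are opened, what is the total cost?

Each township is assigned to its cheapest site among the open ones.
{Elton, Brent, Largo}: R1→Brent 3·6=18, R2→Largo 3·25=75, R3→Brent 4·5=20, R4→Elton 4·18=72, R5→Elton 4·18=72, R6→Largo 2·20=40, R7→Largo 7·5=35. Service 332; fixed 738; total 1070.

Total cost: 1070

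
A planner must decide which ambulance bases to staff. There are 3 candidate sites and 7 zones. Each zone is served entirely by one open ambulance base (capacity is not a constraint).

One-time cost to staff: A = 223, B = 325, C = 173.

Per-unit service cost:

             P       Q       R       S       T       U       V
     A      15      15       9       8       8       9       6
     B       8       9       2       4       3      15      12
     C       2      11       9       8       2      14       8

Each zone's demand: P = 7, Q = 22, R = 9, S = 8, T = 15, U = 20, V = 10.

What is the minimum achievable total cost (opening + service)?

Minimum total cost: 964

For any fixed open set, each zone goes to its cheapest open site; total = fixed + service.
{C}: P→C 2·7=14, Q→C 11·22=242, R→C 9·9=81, S→C 8·8=64, T→C 2·15=30, U→C 14·20=280, V→C 8·10=80. Service 791; fixed 173; total 964.
{A, C}: service 671 + fixed 396 = 1067
{B}: service 769 + fixed 325 = 1094
{A, B, C}: service 532 + fixed 721 = 1253
No other subset beats 964.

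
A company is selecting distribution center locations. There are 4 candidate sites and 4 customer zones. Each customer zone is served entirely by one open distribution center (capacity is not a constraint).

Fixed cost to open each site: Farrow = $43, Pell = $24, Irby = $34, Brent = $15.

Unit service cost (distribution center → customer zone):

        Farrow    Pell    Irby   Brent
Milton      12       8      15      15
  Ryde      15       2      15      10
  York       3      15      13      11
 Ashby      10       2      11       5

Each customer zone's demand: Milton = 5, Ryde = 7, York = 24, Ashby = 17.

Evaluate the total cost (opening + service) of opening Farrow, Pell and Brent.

Each customer zone is assigned to its cheapest site among the open ones.
{Farrow, Pell, Brent}: Milton→Pell 8·5=40, Ryde→Pell 2·7=14, York→Farrow 3·24=72, Ashby→Pell 2·17=34. Service 160; fixed 82; total 242.

Total cost: 242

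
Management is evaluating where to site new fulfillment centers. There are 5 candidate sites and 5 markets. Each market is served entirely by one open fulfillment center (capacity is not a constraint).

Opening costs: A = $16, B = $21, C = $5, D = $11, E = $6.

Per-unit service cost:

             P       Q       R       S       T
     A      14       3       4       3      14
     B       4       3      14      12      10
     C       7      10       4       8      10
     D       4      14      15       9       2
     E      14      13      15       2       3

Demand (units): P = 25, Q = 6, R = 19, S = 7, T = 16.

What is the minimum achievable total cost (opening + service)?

For any fixed open set, each market goes to its cheapest open site; total = fixed + service.
{A, D, E}: P→D 4·25=100, Q→A 3·6=18, R→A 4·19=76, S→E 2·7=14, T→D 2·16=32. Service 240; fixed 33; total 273.
{A, D}: service 247 + fixed 27 = 274
{A, C, D, E}: service 240 + fixed 38 = 278
{A, B, C, D, E}: service 240 + fixed 59 = 299
No other subset beats 273.

Minimum total cost: 273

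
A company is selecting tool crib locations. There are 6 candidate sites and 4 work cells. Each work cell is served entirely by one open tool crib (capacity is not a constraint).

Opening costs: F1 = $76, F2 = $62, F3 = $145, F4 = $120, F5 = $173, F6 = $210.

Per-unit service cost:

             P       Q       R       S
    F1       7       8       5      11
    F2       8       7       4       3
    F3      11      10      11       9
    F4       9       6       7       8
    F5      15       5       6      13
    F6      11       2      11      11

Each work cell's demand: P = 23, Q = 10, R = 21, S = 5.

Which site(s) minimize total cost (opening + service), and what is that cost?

Open F2 only; minimum total cost 415.

For any fixed open set, each work cell goes to its cheapest open site; total = fixed + service.
{F2}: P→F2 8·23=184, Q→F2 7·10=70, R→F2 4·21=84, S→F2 3·5=15. Service 353; fixed 62; total 415.
{F1, F2}: service 330 + fixed 138 = 468
{F1}: P→F1 7·23=161, Q→F1 8·10=80, R→F1 5·21=105, S→F1 11·5=55. Service 401; fixed 76; total 477.
{F1, F2, F3, F4, F5, F6}: service 280 + fixed 786 = 1066
No other subset beats 415.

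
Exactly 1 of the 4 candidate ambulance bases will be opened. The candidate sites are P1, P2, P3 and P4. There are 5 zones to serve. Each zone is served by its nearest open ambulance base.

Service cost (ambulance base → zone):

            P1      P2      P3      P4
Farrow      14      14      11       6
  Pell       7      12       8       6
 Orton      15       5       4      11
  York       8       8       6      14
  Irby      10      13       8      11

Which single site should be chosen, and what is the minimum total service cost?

With exactly 1 open, each zone uses its cheapest among the chosen.
{P3}: Farrow→P3 11, Pell→P3 8, Orton→P3 4, York→P3 6, Irby→P3 8. Service cost 37.
{P4}: service cost 48
{P2}: service cost 52
Among all 4 size-1 choices, {P3} is lowest.

Choose P3 only; total service cost 37.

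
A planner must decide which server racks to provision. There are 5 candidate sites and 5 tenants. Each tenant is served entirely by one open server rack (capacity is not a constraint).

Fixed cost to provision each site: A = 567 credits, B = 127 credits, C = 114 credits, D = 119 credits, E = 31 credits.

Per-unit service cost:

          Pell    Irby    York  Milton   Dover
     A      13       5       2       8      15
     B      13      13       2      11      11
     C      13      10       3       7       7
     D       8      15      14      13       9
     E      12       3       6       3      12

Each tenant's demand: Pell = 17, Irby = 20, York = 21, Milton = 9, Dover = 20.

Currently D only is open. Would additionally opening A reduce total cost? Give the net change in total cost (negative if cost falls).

No — net change +70 (cost rises by 70).

Current service cost with {D}: 1027.
Adding A: each tenant re-picks its cheapest; new service cost 530, saving 497.
Extra fixed cost: 567. Net change = 567 − 497 = 70.
(Totals: 1146 → 1216.)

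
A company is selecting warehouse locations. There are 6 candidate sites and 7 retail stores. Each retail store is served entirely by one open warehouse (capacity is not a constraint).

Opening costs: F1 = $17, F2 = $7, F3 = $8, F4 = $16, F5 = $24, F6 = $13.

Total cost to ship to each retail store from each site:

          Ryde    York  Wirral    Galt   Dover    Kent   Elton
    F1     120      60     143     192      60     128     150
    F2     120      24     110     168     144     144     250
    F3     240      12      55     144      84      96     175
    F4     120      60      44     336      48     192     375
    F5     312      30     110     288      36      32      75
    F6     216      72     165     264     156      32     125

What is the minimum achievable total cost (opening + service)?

Minimum total cost: 511

For any fixed open set, each retail store goes to its cheapest open site; total = fixed + service.
{F3, F4, F5}: Ryde→F4 120, York→F3 12, Wirral→F4 44, Galt→F3 144, Dover→F5 36, Kent→F5 32, Elton→F5 75. Service 463; fixed 48; total 511.
{F2, F3, F5}: service 474 + fixed 39 = 513
{F2, F3, F4, F5}: service 463 + fixed 55 = 518
{F1, F2, F3, F4, F5, F6}: Ryde→F1 120, York→F3 12, Wirral→F4 44, Galt→F3 144, Dover→F5 36, Kent→F5 32, Elton→F5 75. Service 463; fixed 85; total 548.
No other subset beats 511.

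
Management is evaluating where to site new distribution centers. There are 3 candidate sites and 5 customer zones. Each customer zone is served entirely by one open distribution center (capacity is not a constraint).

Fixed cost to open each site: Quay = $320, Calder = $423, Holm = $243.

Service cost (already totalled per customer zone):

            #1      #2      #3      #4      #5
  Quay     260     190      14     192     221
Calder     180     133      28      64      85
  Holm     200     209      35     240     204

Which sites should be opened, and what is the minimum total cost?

Open Calder only; minimum total cost 913.

For any fixed open set, each customer zone goes to its cheapest open site; total = fixed + service.
{Calder}: #1→Calder 180, #2→Calder 133, #3→Calder 28, #4→Calder 64, #5→Calder 85. Service 490; fixed 423; total 913.
{Holm}: service 888 + fixed 243 = 1131
{Calder, Holm}: #1→Calder 180, #2→Calder 133, #3→Calder 28, #4→Calder 64, #5→Calder 85. Service 490; fixed 666; total 1156.
{Quay, Calder, Holm}: service 476 + fixed 986 = 1462
(All 7 nonempty subsets were checked; Calder only is lowest.)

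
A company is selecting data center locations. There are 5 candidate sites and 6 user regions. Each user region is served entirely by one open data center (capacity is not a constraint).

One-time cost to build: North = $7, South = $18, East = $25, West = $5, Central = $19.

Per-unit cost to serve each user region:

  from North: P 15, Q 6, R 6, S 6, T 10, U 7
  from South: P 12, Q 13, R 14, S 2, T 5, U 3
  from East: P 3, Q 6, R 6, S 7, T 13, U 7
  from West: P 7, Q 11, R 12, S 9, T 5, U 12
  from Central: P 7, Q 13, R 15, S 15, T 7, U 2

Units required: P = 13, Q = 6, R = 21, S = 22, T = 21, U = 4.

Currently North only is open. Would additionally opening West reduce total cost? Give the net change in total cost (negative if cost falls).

Yes — net change −204 (cost falls by 204).

Current service cost with {North}: 727.
Adding West: each user region re-picks its cheapest; new service cost 518, saving 209.
Extra fixed cost: 5. Net change = 5 − 209 = -204.
(Totals: 734 → 530.)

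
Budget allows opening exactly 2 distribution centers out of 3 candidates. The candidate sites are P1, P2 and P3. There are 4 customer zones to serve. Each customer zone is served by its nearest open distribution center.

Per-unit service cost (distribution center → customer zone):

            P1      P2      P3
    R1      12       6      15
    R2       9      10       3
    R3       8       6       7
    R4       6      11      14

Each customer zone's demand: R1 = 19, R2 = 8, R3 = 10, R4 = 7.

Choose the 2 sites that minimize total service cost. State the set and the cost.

Choose P2 and P3; total service cost 275.

With exactly 2 open, each customer zone uses its cheapest among the chosen.
{P2, P3}: R1→P2 6·19=114, R2→P3 3·8=24, R3→P2 6·10=60, R4→P2 11·7=77. Service cost 275.
{P1, P2}: service cost 288
{P1, P3}: service cost 364
Among all 3 size-2 choices, {P2, P3} is lowest.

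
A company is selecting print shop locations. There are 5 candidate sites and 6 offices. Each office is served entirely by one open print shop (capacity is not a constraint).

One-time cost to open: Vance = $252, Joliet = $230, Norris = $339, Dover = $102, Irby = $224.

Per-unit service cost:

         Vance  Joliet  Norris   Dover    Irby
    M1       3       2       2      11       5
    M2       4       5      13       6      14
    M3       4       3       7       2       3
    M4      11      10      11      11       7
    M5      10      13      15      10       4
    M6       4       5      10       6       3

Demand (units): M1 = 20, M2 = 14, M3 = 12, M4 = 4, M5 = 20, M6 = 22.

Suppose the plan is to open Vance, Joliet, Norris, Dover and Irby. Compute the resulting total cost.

Each office is assigned to its cheapest site among the open ones.
{Vance, Joliet, Norris, Dover, Irby}: M1→Joliet 2·20=40, M2→Vance 4·14=56, M3→Dover 2·12=24, M4→Irby 7·4=28, M5→Irby 4·20=80, M6→Irby 3·22=66. Service 294; fixed 1147; total 1441.

Total cost: 1441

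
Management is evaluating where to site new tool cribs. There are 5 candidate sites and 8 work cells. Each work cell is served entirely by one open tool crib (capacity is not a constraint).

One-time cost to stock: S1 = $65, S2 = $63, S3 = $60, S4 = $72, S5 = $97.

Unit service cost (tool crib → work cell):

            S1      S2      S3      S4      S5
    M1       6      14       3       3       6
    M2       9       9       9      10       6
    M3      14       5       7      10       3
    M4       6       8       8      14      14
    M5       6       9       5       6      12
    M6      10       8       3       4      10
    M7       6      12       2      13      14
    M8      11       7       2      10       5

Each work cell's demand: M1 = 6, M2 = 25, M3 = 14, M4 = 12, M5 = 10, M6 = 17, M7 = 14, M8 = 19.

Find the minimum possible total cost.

Minimum total cost: 630

For any fixed open set, each work cell goes to its cheapest open site; total = fixed + service.
{S3, S5}: M1→S3 3·6=18, M2→S5 6·25=150, M3→S5 3·14=42, M4→S3 8·12=96, M5→S3 5·10=50, M6→S3 3·17=51, M7→S3 2·14=28, M8→S3 2·19=38. Service 473; fixed 157; total 630.
{S3}: service 604 + fixed 60 = 664
{S1, S3, S5}: service 449 + fixed 222 = 671
{S1, S2, S3, S4, S5}: service 449 + fixed 357 = 806
No other subset beats 630.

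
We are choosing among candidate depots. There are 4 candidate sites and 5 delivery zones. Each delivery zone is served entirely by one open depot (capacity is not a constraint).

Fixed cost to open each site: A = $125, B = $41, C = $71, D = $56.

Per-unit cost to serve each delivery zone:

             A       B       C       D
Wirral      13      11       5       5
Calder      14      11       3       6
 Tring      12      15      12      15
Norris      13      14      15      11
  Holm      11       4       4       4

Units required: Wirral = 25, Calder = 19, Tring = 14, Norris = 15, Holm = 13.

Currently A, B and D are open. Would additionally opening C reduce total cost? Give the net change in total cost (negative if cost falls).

Current service cost with {A, B, D}: 624.
Adding C: each delivery zone re-picks its cheapest; new service cost 567, saving 57.
Extra fixed cost: 71. Net change = 71 − 57 = 14.
(Totals: 846 → 860.)

No — net change +14 (cost rises by 14).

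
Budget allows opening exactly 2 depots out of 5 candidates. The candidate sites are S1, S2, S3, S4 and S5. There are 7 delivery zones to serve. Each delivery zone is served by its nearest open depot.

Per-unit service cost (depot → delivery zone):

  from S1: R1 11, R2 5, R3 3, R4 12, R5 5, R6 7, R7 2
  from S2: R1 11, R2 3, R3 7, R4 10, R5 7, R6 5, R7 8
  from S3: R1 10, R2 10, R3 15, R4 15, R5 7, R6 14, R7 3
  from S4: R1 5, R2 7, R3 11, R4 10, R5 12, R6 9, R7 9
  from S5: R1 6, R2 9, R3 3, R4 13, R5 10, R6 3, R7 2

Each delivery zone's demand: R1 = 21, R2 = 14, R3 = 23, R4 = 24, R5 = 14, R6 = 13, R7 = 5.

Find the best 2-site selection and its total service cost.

Choose S2 and S5; total service cost 624.

With exactly 2 open, each delivery zone uses its cheapest among the chosen.
{S2, S5}: R1→S5 6·21=126, R2→S2 3·14=42, R3→S5 3·23=69, R4→S2 10·24=240, R5→S2 7·14=98, R6→S5 3·13=39, R7→S5 2·5=10. Service cost 624.
{S1, S4}: service cost 655
{S1, S5}: service cost 672
Among all 10 size-2 choices, {S2, S5} is lowest.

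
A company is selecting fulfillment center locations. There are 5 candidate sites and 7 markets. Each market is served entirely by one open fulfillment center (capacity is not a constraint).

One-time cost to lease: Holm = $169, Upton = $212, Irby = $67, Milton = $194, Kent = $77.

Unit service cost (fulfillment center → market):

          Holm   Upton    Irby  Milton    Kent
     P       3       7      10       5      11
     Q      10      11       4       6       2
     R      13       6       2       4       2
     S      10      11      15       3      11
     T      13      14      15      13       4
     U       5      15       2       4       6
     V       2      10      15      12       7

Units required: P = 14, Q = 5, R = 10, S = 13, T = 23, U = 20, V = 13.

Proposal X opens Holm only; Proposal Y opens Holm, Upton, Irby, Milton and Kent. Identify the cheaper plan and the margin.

Proposal X: {Holm}: P→Holm 3·14=42, Q→Holm 10·5=50, R→Holm 13·10=130, S→Holm 10·13=130, T→Holm 13·23=299, U→Holm 5·20=100, V→Holm 2·13=26. Service 777; fixed 169; total 946.
Proposal Y: {Holm, Upton, Irby, Milton, Kent}: P→Holm 3·14=42, Q→Kent 2·5=10, R→Irby 2·10=20, S→Milton 3·13=39, T→Kent 4·23=92, U→Irby 2·20=40, V→Holm 2·13=26. Service 269; fixed 719; total 988.
Difference: |946 − 988| = 42.

Proposal X is cheaper by 42.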